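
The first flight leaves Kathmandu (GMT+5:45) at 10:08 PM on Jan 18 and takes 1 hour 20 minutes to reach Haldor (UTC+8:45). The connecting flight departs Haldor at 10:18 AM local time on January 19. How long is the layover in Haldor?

7 hours 50 minutes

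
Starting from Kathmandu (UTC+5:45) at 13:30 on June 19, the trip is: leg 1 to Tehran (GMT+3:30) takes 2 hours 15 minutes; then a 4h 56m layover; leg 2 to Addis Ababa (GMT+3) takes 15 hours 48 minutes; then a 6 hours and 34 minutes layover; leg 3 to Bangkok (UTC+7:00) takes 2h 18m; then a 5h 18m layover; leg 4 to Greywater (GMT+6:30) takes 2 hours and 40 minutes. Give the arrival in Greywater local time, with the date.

Convert departure to UTC: 13:30 − 5:45 = 07:45 UTC on Jun 19.
Add 2 hours 15 minutes leg 1 → 10:00 UTC.
Add 4 hours and 56 minutes layover in Tehran → 14:56 UTC.
Add 15 hours and 48 minutes leg 2 → 06:44 UTC (Jun 20).
Add 6 hours 34 minutes layover in Addis Ababa → 13:18 UTC.
Add 2 hours and 18 minutes leg 3 → 15:36 UTC.
Add 5 hours and 18 minutes layover in Bangkok → 20:54 UTC.
Add 2 hours and 40 minutes leg 4 → 23:34 UTC.
Greywater is UTC+6:30, so local arrival = 23:34 + 6:30 = 06:04 on Jun 21.

06:04 on Jun 21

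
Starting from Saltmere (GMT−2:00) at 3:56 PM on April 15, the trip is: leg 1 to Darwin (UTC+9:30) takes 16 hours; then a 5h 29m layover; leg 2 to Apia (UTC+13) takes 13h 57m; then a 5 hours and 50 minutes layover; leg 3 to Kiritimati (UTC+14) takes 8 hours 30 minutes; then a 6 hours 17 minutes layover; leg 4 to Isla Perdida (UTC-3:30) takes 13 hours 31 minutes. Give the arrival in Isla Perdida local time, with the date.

12:00 PM on April 18

Convert departure to UTC: 3:56 PM + 2:00 = 5:56 PM UTC on Apr 15.
Add 16 hours leg 1 → 9:56 AM UTC (Apr 16).
Add 5 hours 29 minutes layover in Darwin → 3:25 PM UTC.
Add 13 hours 57 minutes leg 2 → 5:22 AM UTC (Apr 17).
Add 5 hours and 50 minutes layover in Apia → 11:12 AM UTC.
Add 8 hours and 30 minutes leg 3 → 7:42 PM UTC.
Add 6 hours 17 minutes layover in Kiritimati → 1:59 AM UTC (Apr 18).
Add 13 hours and 31 minutes leg 4 → 3:30 PM UTC.
Isla Perdida is UTC−3:30, so local arrival = 3:30 PM − 3:30 = 12:00 PM on Apr 18.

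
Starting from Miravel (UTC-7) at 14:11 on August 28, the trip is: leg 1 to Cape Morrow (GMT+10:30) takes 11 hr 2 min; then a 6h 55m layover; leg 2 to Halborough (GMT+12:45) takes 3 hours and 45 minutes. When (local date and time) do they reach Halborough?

Convert departure to UTC: 14:11 + 7:00 = 21:11 UTC on Aug 28.
Add 11 hours 2 minutes leg 1 → 08:13 UTC (Aug 29).
Add 6 hours 55 minutes layover in Cape Morrow → 15:08 UTC.
Add 3 hours 45 minutes leg 2 → 18:53 UTC.
Halborough is UTC+12:45, so local arrival = 18:53 + 12:45 = 07:38 on Aug 30.

07:38 on Aug 30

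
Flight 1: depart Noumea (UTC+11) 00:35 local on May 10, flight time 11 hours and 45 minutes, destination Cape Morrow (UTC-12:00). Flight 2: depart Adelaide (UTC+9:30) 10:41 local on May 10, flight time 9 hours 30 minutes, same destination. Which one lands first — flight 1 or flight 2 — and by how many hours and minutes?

Flight 1 in UTC: 00:35 − 11:00 = 13:35 on May 9.
+11 hours and 45 minutes → arrive 01:20 UTC on May 10.
Flight 2 in UTC: 10:41 − 9:30 = 01:11 on May 10.
+9 hours 30 minutes → arrive 10:41 UTC on May 10.
Flight 1 lands earlier by 9 hours 21 minutes.

the first, by 9 hours 21 minutes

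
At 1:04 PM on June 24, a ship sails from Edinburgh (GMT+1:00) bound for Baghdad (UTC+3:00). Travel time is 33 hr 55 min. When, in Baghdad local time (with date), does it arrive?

Convert departure to UTC: 1:04 PM − 1:00 = 12:04 PM UTC on Jun 24.
Add 33 hours and 55 minutes travel time → 9:59 PM UTC (Jun 25).
Baghdad is UTC+3:00, so local arrival = 9:59 PM + 3:00 = 12:59 AM on Jun 26.

12:59 AM on June 26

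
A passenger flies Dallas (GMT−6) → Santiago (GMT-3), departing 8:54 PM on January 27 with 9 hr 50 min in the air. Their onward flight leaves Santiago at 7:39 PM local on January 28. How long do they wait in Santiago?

9 hours 55 minutes

Convert departure to UTC: 8:54 PM + 6:00 = 2:54 AM UTC on Jan 28.
Add 9 hours and 50 minutes flight time → 12:44 PM UTC.
Santiago is UTC−3:00, so local arrival = 12:44 PM − 3:00 = 9:44 AM on Jan 28.
Layover = 7:39 PM − 9:44 AM = 9 hours 55 minutes.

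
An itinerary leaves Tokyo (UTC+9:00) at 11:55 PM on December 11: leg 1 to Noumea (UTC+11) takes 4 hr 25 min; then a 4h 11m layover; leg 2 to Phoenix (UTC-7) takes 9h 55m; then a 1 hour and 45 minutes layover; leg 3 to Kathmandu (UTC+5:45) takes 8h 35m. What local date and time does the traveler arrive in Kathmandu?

Convert departure to UTC: 11:55 PM − 9:00 = 2:55 PM UTC on Dec 11.
Add 4 hours 25 minutes leg 1 → 7:20 PM UTC.
Add 4 hours 11 minutes layover in Noumea → 11:31 PM UTC.
Add 9 hours and 55 minutes leg 2 → 9:26 AM UTC (Dec 12).
Add 1 hour 45 minutes layover in Phoenix → 11:11 AM UTC.
Add 8 hours and 35 minutes leg 3 → 7:46 PM UTC.
Kathmandu is UTC+5:45, so local arrival = 7:46 PM + 5:45 = 1:31 AM on Dec 13.

1:31 AM on December 13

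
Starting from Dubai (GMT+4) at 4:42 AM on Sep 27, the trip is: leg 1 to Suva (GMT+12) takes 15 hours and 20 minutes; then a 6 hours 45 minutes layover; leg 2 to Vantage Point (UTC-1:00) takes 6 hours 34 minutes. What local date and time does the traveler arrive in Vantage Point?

Convert departure to UTC: 4:42 AM − 4:00 = 12:42 AM UTC on Sep 27.
Add 15 hours and 20 minutes leg 1 → 4:02 PM UTC.
Add 6 hours and 45 minutes layover in Suva → 10:47 PM UTC.
Add 6 hours and 34 minutes leg 2 → 5:21 AM UTC (Sep 28).
Vantage Point is UTC−1:00, so local arrival = 5:21 AM − 1:00 = 4:21 AM on Sep 28.

4:21 AM on September 28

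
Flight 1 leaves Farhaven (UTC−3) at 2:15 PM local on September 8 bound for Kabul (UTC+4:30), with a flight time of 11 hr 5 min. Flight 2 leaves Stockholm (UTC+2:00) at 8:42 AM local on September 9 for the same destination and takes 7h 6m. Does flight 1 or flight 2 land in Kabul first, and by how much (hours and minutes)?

Flight 1 in UTC: 2:15 PM + 3:00 = 5:15 PM on Sep 8.
+11 hours 5 minutes → arrive 4:20 AM UTC on Sep 9.
Flight 2 in UTC: 8:42 AM − 2:00 = 6:42 AM on Sep 9.
+7 hours 6 minutes → arrive 1:48 PM UTC on Sep 9.
Flight 1 lands earlier by 9 hours 28 minutes.

the first, by 9 hours 28 minutes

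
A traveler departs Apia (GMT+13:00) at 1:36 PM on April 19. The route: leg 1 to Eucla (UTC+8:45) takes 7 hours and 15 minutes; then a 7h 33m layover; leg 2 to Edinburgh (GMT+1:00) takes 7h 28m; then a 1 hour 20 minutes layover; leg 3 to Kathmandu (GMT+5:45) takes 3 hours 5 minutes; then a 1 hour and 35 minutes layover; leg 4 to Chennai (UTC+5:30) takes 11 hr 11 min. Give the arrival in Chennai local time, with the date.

Convert departure to UTC: 1:36 PM − 13:00 = 12:36 AM UTC on Apr 19.
Add 7 hours and 15 minutes leg 1 → 7:51 AM UTC.
Add 7 hours 33 minutes layover in Eucla → 3:24 PM UTC.
Add 7 hours and 28 minutes leg 2 → 10:52 PM UTC.
Add 1 hour and 20 minutes layover in Edinburgh → 12:12 AM UTC (Apr 20).
Add 3 hours and 5 minutes leg 3 → 3:17 AM UTC.
Add 1 hour 35 minutes layover in Kathmandu → 4:52 AM UTC.
Add 11 hours and 11 minutes leg 4 → 4:03 PM UTC.
Chennai is UTC+5:30, so local arrival = 4:03 PM + 5:30 = 9:33 PM on Apr 20.

9:33 PM on Apr 20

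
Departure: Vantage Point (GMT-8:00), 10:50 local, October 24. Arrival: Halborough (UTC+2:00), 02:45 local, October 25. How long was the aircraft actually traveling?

Departure in UTC: 10:50 + 8:00 = 18:50 on Oct 24.
Arrival in UTC: 02:45 − 2:00 = 00:45 on Oct 25.
Elapsed = 00:45 − 18:50 (+1 day) = 5 hours 55 minutes.

5 hours 55 minutes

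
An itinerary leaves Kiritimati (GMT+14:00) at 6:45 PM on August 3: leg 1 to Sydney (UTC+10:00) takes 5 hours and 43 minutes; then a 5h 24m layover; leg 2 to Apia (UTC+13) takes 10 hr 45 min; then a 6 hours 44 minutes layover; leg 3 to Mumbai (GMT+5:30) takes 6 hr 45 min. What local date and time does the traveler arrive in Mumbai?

9:36 PM on Aug 4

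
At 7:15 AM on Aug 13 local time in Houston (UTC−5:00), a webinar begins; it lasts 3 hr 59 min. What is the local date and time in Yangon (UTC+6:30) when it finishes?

Yangon is 11:30 ahead of Houston.
After 3 hours and 59 minutes it is 11:14 AM in Houston.
Shift by the zone difference: 11:14 AM + 11:30 = 10:44 PM on Aug 13 in Yangon.

10:44 PM on August 13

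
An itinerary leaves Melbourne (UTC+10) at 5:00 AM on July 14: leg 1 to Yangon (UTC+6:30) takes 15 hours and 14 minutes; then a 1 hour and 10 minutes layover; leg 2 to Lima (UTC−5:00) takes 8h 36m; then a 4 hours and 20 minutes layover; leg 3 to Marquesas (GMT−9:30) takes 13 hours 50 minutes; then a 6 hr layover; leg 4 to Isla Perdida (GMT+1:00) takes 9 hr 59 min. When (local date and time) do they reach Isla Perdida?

Convert departure to UTC: 5:00 AM − 10:00 = 7:00 PM UTC on Jul 13.
Add 15 hours and 14 minutes leg 1 → 10:14 AM UTC (Jul 14).
Add 1 hour 10 minutes layover in Yangon → 11:24 AM UTC.
Add 8 hours and 36 minutes leg 2 → 8:00 PM UTC.
Add 4 hours 20 minutes layover in Lima → 12:20 AM UTC (Jul 15).
Add 13 hours 50 minutes leg 3 → 2:10 PM UTC.
Add 6 hours layover in Marquesas → 8:10 PM UTC.
Add 9 hours and 59 minutes leg 4 → 6:09 AM UTC (Jul 16).
Isla Perdida is UTC+1:00, so local arrival = 6:09 AM + 1:00 = 7:09 AM on Jul 16.

7:09 AM on July 16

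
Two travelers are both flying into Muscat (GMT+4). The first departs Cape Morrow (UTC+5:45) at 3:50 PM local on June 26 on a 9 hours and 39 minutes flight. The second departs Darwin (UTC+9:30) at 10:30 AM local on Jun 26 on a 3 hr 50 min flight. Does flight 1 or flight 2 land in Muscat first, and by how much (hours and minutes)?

Flight 1 in UTC: 3:50 PM − 5:45 = 10:05 AM on Jun 26.
+9 hours 39 minutes → arrive 7:44 PM UTC on Jun 26.
Flight 2 in UTC: 10:30 AM − 9:30 = 1:00 AM on Jun 26.
+3 hours and 50 minutes → arrive 4:50 AM UTC on Jun 26.
Flight 2 lands earlier by 14 hours 54 minutes.

the second, by 14 hours 54 minutes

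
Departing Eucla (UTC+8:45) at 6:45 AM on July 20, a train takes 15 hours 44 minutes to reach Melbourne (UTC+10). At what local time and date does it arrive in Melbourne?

11:44 PM on July 20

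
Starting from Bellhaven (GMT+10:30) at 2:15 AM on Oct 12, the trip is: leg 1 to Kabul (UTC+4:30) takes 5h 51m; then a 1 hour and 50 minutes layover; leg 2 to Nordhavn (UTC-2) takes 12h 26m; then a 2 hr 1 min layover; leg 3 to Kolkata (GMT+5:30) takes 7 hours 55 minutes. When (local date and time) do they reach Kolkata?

Convert departure to UTC: 2:15 AM − 10:30 = 3:45 PM UTC on Oct 11.
Add 5 hours and 51 minutes leg 1 → 9:36 PM UTC.
Add 1 hour and 50 minutes layover in Kabul → 11:26 PM UTC.
Add 12 hours 26 minutes leg 2 → 11:52 AM UTC (Oct 12).
Add 2 hours 1 minute layover in Nordhavn → 1:53 PM UTC.
Add 7 hours 55 minutes leg 3 → 9:48 PM UTC.
Kolkata is UTC+5:30, so local arrival = 9:48 PM + 5:30 = 3:18 AM on Oct 13.

3:18 AM on October 13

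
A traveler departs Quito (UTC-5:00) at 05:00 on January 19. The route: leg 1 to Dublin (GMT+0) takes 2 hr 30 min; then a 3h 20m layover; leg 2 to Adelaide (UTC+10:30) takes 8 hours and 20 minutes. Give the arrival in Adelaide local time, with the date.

Convert departure to UTC: 05:00 + 5:00 = 10:00 UTC on Jan 19.
Add 2 hours and 30 minutes leg 1 → 12:30 UTC.
Add 3 hours and 20 minutes layover in Dublin → 15:50 UTC.
Add 8 hours 20 minutes leg 2 → 00:10 UTC (Jan 20).
Adelaide is UTC+10:30, so local arrival = 00:10 + 10:30 = 10:40 on Jan 20.

10:40 on January 20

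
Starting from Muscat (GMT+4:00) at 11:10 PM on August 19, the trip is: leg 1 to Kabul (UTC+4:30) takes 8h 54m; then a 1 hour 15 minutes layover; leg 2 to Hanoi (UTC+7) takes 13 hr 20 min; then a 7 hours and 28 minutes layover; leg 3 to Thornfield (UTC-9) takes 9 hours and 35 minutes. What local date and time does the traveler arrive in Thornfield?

Convert departure to UTC: 11:10 PM − 4:00 = 7:10 PM UTC on Aug 19.
Add 8 hours 54 minutes leg 1 → 4:04 AM UTC (Aug 20).
Add 1 hour 15 minutes layover in Kabul → 5:19 AM UTC.
Add 13 hours and 20 minutes leg 2 → 6:39 PM UTC.
Add 7 hours 28 minutes layover in Hanoi → 2:07 AM UTC (Aug 21).
Add 9 hours and 35 minutes leg 3 → 11:42 AM UTC.
Thornfield is UTC−9:00, so local arrival = 11:42 AM − 9:00 = 2:42 AM on Aug 21.

2:42 AM on August 21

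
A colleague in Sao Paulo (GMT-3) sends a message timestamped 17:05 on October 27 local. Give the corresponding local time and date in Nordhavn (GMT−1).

In UTC: 17:05 + 3:00 = 20:05 on Oct 27.
Nordhavn is UTC−1:00: 20:05 − 1:00 = 19:05 on Oct 27.

19:05 on Oct 27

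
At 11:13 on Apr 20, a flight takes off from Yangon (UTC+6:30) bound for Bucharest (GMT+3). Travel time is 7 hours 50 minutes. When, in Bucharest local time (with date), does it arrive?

15:33 on April 20

Convert departure to UTC: 11:13 − 6:30 = 04:43 UTC on Apr 20.
Add 7 hours and 50 minutes travel time → 12:33 UTC.
Bucharest is UTC+3:00, so local arrival = 12:33 + 3:00 = 15:33 on Apr 20.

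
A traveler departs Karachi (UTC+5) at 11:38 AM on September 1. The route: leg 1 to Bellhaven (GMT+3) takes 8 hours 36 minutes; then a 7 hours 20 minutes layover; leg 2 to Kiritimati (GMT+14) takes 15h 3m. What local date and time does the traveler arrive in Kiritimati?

3:37 AM on September 3

Convert departure to UTC: 11:38 AM − 5:00 = 6:38 AM UTC on Sep 1.
Add 8 hours 36 minutes leg 1 → 3:14 PM UTC.
Add 7 hours 20 minutes layover in Bellhaven → 10:34 PM UTC.
Add 15 hours 3 minutes leg 2 → 1:37 PM UTC (Sep 2).
Kiritimati is UTC+14:00, so local arrival = 1:37 PM + 14:00 = 3:37 AM on Sep 3.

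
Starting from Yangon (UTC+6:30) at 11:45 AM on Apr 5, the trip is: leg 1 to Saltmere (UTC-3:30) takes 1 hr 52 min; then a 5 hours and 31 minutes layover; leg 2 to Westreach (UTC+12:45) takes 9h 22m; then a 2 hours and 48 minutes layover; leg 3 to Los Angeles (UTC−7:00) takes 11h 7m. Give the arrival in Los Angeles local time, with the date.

4:55 AM on April 6

Convert departure to UTC: 11:45 AM − 6:30 = 5:15 AM UTC on Apr 5.
Add 1 hour and 52 minutes leg 1 → 7:07 AM UTC.
Add 5 hours 31 minutes layover in Saltmere → 12:38 PM UTC.
Add 9 hours 22 minutes leg 2 → 10:00 PM UTC.
Add 2 hours and 48 minutes layover in Westreach → 12:48 AM UTC (Apr 6).
Add 11 hours 7 minutes leg 3 → 11:55 AM UTC.
Los Angeles is UTC−7:00, so local arrival = 11:55 AM − 7:00 = 4:55 AM on Apr 6.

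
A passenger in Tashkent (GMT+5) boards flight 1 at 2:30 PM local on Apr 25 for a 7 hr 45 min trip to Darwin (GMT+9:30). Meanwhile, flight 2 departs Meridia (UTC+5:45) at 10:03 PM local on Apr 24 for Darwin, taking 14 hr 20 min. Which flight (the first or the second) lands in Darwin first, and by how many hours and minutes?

the second, by 10 hours 37 minutes

Flight 1 in UTC: 2:30 PM − 5:00 = 9:30 AM on Apr 25.
+7 hours 45 minutes → arrive 5:15 PM UTC on Apr 25.
Flight 2 in UTC: 10:03 PM − 5:45 = 4:18 PM on Apr 24.
+14 hours 20 minutes → arrive 6:38 AM UTC on Apr 25.
Flight 2 lands earlier by 10 hours 37 minutes.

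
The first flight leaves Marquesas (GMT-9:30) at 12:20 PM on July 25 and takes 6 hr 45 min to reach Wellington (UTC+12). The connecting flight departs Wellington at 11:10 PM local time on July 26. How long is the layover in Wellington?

Convert departure to UTC: 12:20 PM + 9:30 = 9:50 PM UTC on Jul 25.
Add 6 hours and 45 minutes flight time → 4:35 AM UTC (Jul 26).
Wellington is UTC+12:00, so local arrival = 4:35 AM + 12:00 = 4:35 PM on Jul 26.
Layover = 11:10 PM − 4:35 PM = 6 hours 35 minutes.

6 hours 35 minutes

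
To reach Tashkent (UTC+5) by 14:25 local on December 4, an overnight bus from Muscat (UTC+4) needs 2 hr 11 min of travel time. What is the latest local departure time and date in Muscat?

Target arrival in UTC: 14:25 − 5:00 = 09:25 on Dec 4.
Subtract 2 hours and 11 minutes → departure 07:14 UTC on Dec 4.
Muscat is UTC+4:00: 07:14 + 4:00 = 11:14 on Dec 4.

11:14 on Dec 4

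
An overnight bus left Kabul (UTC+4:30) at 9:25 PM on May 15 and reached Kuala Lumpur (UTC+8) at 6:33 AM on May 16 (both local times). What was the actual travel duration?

Kuala Lumpur is 3:30 ahead of Kabul.
Clock-face elapsed time (ignoring zones) is 9 hours 8 minutes.
Actual elapsed = 9 hours 8 minutes − 3:30 = 5 hours 38 minutes.

5 hours 38 minutes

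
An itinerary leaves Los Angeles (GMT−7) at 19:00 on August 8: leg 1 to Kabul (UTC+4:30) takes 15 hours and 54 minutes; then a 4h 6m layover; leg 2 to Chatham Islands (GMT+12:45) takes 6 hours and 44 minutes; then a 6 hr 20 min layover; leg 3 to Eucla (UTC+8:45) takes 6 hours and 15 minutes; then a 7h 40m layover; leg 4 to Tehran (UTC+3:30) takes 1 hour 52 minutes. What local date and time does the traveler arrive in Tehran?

Convert departure to UTC: 19:00 + 7:00 = 02:00 UTC on Aug 9.
Add 15 hours 54 minutes leg 1 → 17:54 UTC.
Add 4 hours 6 minutes layover in Kabul → 22:00 UTC.
Add 6 hours 44 minutes leg 2 → 04:44 UTC (Aug 10).
Add 6 hours and 20 minutes layover in Chatham Islands → 11:04 UTC.
Add 6 hours and 15 minutes leg 3 → 17:19 UTC.
Add 7 hours and 40 minutes layover in Eucla → 00:59 UTC (Aug 11).
Add 1 hour and 52 minutes leg 4 → 02:51 UTC.
Tehran is UTC+3:30, so local arrival = 02:51 + 3:30 = 06:21 on Aug 11.

06:21 on August 11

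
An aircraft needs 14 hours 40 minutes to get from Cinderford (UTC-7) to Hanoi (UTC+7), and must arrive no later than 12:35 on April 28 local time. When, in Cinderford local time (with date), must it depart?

Target arrival in UTC: 12:35 − 7:00 = 05:35 on Apr 28.
Subtract 14 hours and 40 minutes → departure 14:55 UTC on Apr 27.
Cinderford is UTC−7:00: 14:55 − 7:00 = 07:55 on Apr 27.

07:55 on April 27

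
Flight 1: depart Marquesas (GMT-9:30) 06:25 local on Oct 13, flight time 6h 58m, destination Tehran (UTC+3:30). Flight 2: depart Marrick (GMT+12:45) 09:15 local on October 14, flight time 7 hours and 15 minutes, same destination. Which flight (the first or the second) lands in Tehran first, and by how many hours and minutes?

the first, by 4 hours 52 minutes

Flight 1 in UTC: 06:25 + 9:30 = 15:55 on Oct 13.
+6 hours 58 minutes → arrive 22:53 UTC on Oct 13.
Flight 2 in UTC: 09:15 − 12:45 = 20:30 on Oct 13.
+7 hours 15 minutes → arrive 03:45 UTC on Oct 14.
Flight 1 lands earlier by 4 hours 52 minutes.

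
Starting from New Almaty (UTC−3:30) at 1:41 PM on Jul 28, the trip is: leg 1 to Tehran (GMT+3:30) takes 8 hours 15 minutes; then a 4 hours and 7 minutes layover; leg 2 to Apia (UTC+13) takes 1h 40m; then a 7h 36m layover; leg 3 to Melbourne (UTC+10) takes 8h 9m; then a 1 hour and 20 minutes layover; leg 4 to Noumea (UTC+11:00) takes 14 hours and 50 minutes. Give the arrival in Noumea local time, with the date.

2:08 AM on Jul 31

Convert departure to UTC: 1:41 PM + 3:30 = 5:11 PM UTC on Jul 28.
Add 8 hours and 15 minutes leg 1 → 1:26 AM UTC (Jul 29).
Add 4 hours 7 minutes layover in Tehran → 5:33 AM UTC.
Add 1 hour 40 minutes leg 2 → 7:13 AM UTC.
Add 7 hours and 36 minutes layover in Apia → 2:49 PM UTC.
Add 8 hours and 9 minutes leg 3 → 10:58 PM UTC.
Add 1 hour and 20 minutes layover in Melbourne → 12:18 AM UTC (Jul 30).
Add 14 hours and 50 minutes leg 4 → 3:08 PM UTC.
Noumea is UTC+11:00, so local arrival = 3:08 PM + 11:00 = 2:08 AM on Jul 31.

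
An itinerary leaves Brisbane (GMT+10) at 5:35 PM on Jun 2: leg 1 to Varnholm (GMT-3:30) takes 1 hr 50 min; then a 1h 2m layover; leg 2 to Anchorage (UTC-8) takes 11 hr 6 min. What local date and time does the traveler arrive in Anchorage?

1:33 PM on June 2

Convert departure to UTC: 5:35 PM − 10:00 = 7:35 AM UTC on Jun 2.
Add 1 hour and 50 minutes leg 1 → 9:25 AM UTC.
Add 1 hour and 2 minutes layover in Varnholm → 10:27 AM UTC.
Add 11 hours and 6 minutes leg 2 → 9:33 PM UTC.
Anchorage is UTC−8:00, so local arrival = 9:33 PM − 8:00 = 1:33 PM on Jun 2.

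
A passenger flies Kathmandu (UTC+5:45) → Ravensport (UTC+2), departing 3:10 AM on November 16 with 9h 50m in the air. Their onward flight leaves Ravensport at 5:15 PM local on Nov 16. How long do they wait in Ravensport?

Convert departure to UTC: 3:10 AM − 5:45 = 9:25 PM UTC on Nov 15.
Add 9 hours 50 minutes flight time → 7:15 AM UTC (Nov 16).
Ravensport is UTC+2:00, so local arrival = 7:15 AM + 2:00 = 9:15 AM on Nov 16.
Layover = 5:15 PM − 9:15 AM = 8 hours.

8 hours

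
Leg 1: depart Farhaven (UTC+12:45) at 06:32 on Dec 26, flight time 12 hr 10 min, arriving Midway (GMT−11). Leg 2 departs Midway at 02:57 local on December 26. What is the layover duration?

8 hours

Convert departure to UTC: 06:32 − 12:45 = 17:47 UTC on Dec 25.
Add 12 hours 10 minutes flight time → 05:57 UTC (Dec 26).
Midway is UTC−11:00, so local arrival = 05:57 − 11:00 = 18:57 on Dec 25.
Layover = 02:57 − 18:57 (+1 day) = 8 hours.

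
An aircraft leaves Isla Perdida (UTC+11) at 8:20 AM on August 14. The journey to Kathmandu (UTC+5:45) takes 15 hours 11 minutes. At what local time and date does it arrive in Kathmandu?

Kathmandu is 5:15 behind Isla Perdida.
After 15 hours 11 minutes it is 11:31 PM in Isla Perdida.
Shift by the zone difference: 11:31 PM − 5:15 = 6:16 PM on Aug 14 in Kathmandu.

6:16 PM on Aug 14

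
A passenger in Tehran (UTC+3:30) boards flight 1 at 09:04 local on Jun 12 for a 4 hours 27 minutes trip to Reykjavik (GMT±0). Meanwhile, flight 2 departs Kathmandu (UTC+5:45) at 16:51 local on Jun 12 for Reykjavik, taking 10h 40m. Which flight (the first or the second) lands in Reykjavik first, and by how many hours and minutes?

Flight 1 in UTC: 09:04 − 3:30 = 05:34 on Jun 12.
+4 hours and 27 minutes → arrive 10:01 UTC on Jun 12.
Flight 2 in UTC: 16:51 − 5:45 = 11:06 on Jun 12.
+10 hours and 40 minutes → arrive 21:46 UTC on Jun 12.
Flight 1 lands earlier by 11 hours 45 minutes.

the first, by 11 hours 45 minutes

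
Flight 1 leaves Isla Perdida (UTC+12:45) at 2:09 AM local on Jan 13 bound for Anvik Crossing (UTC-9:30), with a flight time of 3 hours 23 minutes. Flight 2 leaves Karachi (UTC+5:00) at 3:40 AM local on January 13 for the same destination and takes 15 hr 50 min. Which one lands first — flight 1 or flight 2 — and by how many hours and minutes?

Flight 1 in UTC: 2:09 AM − 12:45 = 1:24 PM on Jan 12.
+3 hours and 23 minutes → arrive 4:47 PM UTC on Jan 12.
Flight 2 in UTC: 3:40 AM − 5:00 = 10:40 PM on Jan 12.
+15 hours 50 minutes → arrive 2:30 PM UTC on Jan 13.
Flight 1 lands earlier by 21 hours 43 minutes.

the first, by 21 hours 43 minutes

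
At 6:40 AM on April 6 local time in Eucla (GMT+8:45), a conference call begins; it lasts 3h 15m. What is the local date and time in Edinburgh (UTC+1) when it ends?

2:10 AM on April 6

Convert start to UTC: 6:40 AM − 8:45 = 9:55 PM UTC on Apr 5.
Add 3 hours and 15 minutes duration → 1:10 AM UTC (Apr 6).
Edinburgh is UTC+1:00, so local end time = 1:10 AM + 1:00 = 2:10 AM on Apr 6.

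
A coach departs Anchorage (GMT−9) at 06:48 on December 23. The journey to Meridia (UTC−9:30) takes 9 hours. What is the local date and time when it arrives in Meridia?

Meridia is 0:30 behind Anchorage.
After 9 hours it is 15:48 in Anchorage.
Shift by the zone difference: 15:48 − 0:30 = 15:18 on Dec 23 in Meridia.

15:18 on December 23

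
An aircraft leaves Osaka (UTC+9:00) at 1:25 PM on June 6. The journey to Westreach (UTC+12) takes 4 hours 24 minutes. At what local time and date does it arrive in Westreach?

Convert departure to UTC: 1:25 PM − 9:00 = 4:25 AM UTC on Jun 6.
Add 4 hours 24 minutes travel time → 8:49 AM UTC.
Westreach is UTC+12:00, so local arrival = 8:49 AM + 12:00 = 8:49 PM on Jun 6.

8:49 PM on June 6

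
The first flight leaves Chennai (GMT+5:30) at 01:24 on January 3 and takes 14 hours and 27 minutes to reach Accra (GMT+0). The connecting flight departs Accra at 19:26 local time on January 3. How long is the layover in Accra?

9 hours 5 minutes

Convert departure to UTC: 01:24 − 5:30 = 19:54 UTC on Jan 2.
Add 14 hours and 27 minutes flight time → 10:21 UTC (Jan 3).
Accra is UTC+0, so local arrival is the same: 10:21 on Jan 3.
Layover = 19:26 − 10:21 = 9 hours 5 minutes.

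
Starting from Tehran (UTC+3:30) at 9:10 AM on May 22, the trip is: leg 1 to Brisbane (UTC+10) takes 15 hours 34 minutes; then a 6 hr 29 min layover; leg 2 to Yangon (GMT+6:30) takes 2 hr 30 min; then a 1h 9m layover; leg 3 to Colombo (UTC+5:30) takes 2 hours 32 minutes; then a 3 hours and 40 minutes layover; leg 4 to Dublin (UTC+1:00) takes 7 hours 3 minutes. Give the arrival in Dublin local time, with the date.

9:37 PM on May 23

Convert departure to UTC: 9:10 AM − 3:30 = 5:40 AM UTC on May 22.
Add 15 hours and 34 minutes leg 1 → 9:14 PM UTC.
Add 6 hours 29 minutes layover in Brisbane → 3:43 AM UTC (May 23).
Add 2 hours and 30 minutes leg 2 → 6:13 AM UTC.
Add 1 hour 9 minutes layover in Yangon → 7:22 AM UTC.
Add 2 hours 32 minutes leg 3 → 9:54 AM UTC.
Add 3 hours 40 minutes layover in Colombo → 1:34 PM UTC.
Add 7 hours and 3 minutes leg 4 → 8:37 PM UTC.
Dublin is UTC+1:00, so local arrival = 8:37 PM + 1:00 = 9:37 PM on May 23.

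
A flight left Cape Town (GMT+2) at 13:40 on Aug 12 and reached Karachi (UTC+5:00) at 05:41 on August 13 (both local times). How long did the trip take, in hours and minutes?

Departure in UTC: 13:40 − 2:00 = 11:40 on Aug 12.
Arrival in UTC: 05:41 − 5:00 = 00:41 on Aug 13.
Elapsed = 00:41 − 11:40 (+1 day) = 13 hours 1 minute.

13 hours 1 minute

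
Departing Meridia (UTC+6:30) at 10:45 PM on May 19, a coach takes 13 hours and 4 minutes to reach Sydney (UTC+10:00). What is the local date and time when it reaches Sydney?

3:19 PM on May 20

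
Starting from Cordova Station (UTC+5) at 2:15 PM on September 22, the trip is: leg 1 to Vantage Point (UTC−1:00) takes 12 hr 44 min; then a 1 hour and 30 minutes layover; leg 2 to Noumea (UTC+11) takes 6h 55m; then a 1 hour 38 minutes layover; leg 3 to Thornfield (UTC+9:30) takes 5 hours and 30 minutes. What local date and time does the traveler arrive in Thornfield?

11:02 PM on September 23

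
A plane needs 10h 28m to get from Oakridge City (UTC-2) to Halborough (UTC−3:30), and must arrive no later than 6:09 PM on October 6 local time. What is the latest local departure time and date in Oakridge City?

9:11 AM on October 6

Target arrival in UTC: 6:09 PM + 3:30 = 9:39 PM on Oct 6.
Subtract 10 hours 28 minutes → departure 11:11 AM UTC on Oct 6.
Oakridge City is UTC−2:00: 11:11 AM − 2:00 = 9:11 AM on Oct 6.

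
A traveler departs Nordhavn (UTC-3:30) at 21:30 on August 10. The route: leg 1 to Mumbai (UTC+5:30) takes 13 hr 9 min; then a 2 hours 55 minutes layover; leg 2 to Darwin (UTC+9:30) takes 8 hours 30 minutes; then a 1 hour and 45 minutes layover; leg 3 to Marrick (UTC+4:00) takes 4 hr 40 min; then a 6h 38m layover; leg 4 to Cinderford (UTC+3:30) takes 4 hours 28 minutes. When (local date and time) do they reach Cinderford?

22:35 on Aug 12

Convert departure to UTC: 21:30 + 3:30 = 01:00 UTC on Aug 11.
Add 13 hours and 9 minutes leg 1 → 14:09 UTC.
Add 2 hours 55 minutes layover in Mumbai → 17:04 UTC.
Add 8 hours and 30 minutes leg 2 → 01:34 UTC (Aug 12).
Add 1 hour and 45 minutes layover in Darwin → 03:19 UTC.
Add 4 hours and 40 minutes leg 3 → 07:59 UTC.
Add 6 hours and 38 minutes layover in Marrick → 14:37 UTC.
Add 4 hours 28 minutes leg 4 → 19:05 UTC.
Cinderford is UTC+3:30, so local arrival = 19:05 + 3:30 = 22:35 on Aug 12.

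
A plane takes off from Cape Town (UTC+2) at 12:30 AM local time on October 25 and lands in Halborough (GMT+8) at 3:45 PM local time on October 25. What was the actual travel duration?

Departure in UTC: 12:30 AM − 2:00 = 10:30 PM on Oct 24.
Arrival in UTC: 3:45 PM − 8:00 = 7:45 AM on Oct 25.
Elapsed = 7:45 AM − 10:30 PM (+1 day) = 9 hours 15 minutes.

9 hours 15 minutes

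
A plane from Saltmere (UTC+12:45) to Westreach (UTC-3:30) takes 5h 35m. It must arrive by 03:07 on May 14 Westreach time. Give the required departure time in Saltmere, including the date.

13:47 on May 14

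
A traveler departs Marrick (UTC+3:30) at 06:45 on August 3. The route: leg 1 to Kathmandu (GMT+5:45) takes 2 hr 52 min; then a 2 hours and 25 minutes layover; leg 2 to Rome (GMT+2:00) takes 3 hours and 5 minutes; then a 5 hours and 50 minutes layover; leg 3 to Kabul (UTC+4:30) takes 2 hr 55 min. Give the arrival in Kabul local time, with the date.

Convert departure to UTC: 06:45 − 3:30 = 03:15 UTC on Aug 3.
Add 2 hours 52 minutes leg 1 → 06:07 UTC.
Add 2 hours 25 minutes layover in Kathmandu → 08:32 UTC.
Add 3 hours and 5 minutes leg 2 → 11:37 UTC.
Add 5 hours 50 minutes layover in Rome → 17:27 UTC.
Add 2 hours 55 minutes leg 3 → 20:22 UTC.
Kabul is UTC+4:30, so local arrival = 20:22 + 4:30 = 00:52 on Aug 4.

00:52 on August 4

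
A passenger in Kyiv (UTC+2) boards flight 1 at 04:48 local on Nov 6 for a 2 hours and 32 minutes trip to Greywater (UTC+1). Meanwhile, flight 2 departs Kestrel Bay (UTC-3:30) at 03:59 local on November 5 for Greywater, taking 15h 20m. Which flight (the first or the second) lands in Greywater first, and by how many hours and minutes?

the second, by 6 hours 31 minutes

Flight 1 in UTC: 04:48 − 2:00 = 02:48 on Nov 6.
+2 hours and 32 minutes → arrive 05:20 UTC on Nov 6.
Flight 2 in UTC: 03:59 + 3:30 = 07:29 on Nov 5.
+15 hours and 20 minutes → arrive 22:49 UTC on Nov 5.
Flight 2 lands earlier by 6 hours 31 minutes.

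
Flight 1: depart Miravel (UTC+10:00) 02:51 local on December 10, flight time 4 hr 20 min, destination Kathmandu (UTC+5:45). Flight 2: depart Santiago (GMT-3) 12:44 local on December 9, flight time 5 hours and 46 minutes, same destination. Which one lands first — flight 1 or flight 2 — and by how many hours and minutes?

the first, by 19 minutes

Flight 1 in UTC: 02:51 − 10:00 = 16:51 on Dec 9.
+4 hours 20 minutes → arrive 21:11 UTC on Dec 9.
Flight 2 in UTC: 12:44 + 3:00 = 15:44 on Dec 9.
+5 hours and 46 minutes → arrive 21:30 UTC on Dec 9.
Flight 1 lands earlier by 19 minutes.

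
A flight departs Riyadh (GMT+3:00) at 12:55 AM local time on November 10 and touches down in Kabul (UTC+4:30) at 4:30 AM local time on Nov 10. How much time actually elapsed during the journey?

Departure in UTC: 12:55 AM − 3:00 = 9:55 PM on Nov 9.
Arrival in UTC: 4:30 AM − 4:30 = 12:00 AM on Nov 10.
Elapsed = 12:00 AM − 9:55 PM (+1 day) = 2 hours 5 minutes.

2 hours 5 minutes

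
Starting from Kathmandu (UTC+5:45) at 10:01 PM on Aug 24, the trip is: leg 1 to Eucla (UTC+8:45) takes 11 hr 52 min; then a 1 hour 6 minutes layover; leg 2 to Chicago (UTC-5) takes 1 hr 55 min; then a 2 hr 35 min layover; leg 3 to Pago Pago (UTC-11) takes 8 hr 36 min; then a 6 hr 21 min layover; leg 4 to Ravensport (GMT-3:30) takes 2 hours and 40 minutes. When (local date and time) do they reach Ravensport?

Convert departure to UTC: 10:01 PM − 5:45 = 4:16 PM UTC on Aug 24.
Add 11 hours and 52 minutes leg 1 → 4:08 AM UTC (Aug 25).
Add 1 hour 6 minutes layover in Eucla → 5:14 AM UTC.
Add 1 hour 55 minutes leg 2 → 7:09 AM UTC.
Add 2 hours 35 minutes layover in Chicago → 9:44 AM UTC.
Add 8 hours 36 minutes leg 3 → 6:20 PM UTC.
Add 6 hours and 21 minutes layover in Pago Pago → 12:41 AM UTC (Aug 26).
Add 2 hours 40 minutes leg 4 → 3:21 AM UTC.
Ravensport is UTC−3:30, so local arrival = 3:21 AM − 3:30 = 11:51 PM on Aug 25.

11:51 PM on August 25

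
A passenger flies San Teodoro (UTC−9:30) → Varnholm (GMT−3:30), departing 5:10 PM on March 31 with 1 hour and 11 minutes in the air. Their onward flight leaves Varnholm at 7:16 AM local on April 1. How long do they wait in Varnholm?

Convert departure to UTC: 5:10 PM + 9:30 = 2:40 AM UTC on Apr 1.
Add 1 hour 11 minutes flight time → 3:51 AM UTC.
Varnholm is UTC−3:30, so local arrival = 3:51 AM − 3:30 = 12:21 AM on Apr 1.
Layover = 7:16 AM − 12:21 AM = 6 hours 55 minutes.

6 hours 55 minutes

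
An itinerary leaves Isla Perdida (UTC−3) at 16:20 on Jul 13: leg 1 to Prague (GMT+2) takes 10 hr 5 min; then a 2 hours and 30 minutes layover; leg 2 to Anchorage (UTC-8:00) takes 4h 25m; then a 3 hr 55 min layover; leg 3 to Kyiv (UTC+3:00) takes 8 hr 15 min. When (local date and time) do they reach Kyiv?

03:30 on July 15

Convert departure to UTC: 16:20 + 3:00 = 19:20 UTC on Jul 13.
Add 10 hours 5 minutes leg 1 → 05:25 UTC (Jul 14).
Add 2 hours 30 minutes layover in Prague → 07:55 UTC.
Add 4 hours and 25 minutes leg 2 → 12:20 UTC.
Add 3 hours and 55 minutes layover in Anchorage → 16:15 UTC.
Add 8 hours 15 minutes leg 3 → 00:30 UTC (Jul 15).
Kyiv is UTC+3:00, so local arrival = 00:30 + 3:00 = 03:30 on Jul 15.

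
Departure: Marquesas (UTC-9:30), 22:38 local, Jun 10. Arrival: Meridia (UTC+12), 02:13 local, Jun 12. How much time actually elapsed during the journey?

6 hours 5 minutes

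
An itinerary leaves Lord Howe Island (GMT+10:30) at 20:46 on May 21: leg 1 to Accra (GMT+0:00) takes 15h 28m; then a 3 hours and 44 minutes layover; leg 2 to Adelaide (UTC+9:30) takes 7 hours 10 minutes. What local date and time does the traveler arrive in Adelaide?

22:08 on May 22

Convert departure to UTC: 20:46 − 10:30 = 10:16 UTC on May 21.
Add 15 hours and 28 minutes leg 1 → 01:44 UTC (May 22).
Add 3 hours 44 minutes layover in Accra → 05:28 UTC.
Add 7 hours and 10 minutes leg 2 → 12:38 UTC.
Adelaide is UTC+9:30, so local arrival = 12:38 + 9:30 = 22:08 on May 22.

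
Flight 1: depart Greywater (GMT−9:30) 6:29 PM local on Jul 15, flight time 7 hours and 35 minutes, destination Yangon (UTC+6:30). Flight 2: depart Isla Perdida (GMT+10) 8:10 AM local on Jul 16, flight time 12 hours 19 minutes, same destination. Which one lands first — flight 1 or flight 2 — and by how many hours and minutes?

the second, by 1 hour 5 minutes

Flight 1 in UTC: 6:29 PM + 9:30 = 3:59 AM on Jul 16.
+7 hours and 35 minutes → arrive 11:34 AM UTC on Jul 16.
Flight 2 in UTC: 8:10 AM − 10:00 = 10:10 PM on Jul 15.
+12 hours 19 minutes → arrive 10:29 AM UTC on Jul 16.
Flight 2 lands earlier by 1 hour 5 minutes.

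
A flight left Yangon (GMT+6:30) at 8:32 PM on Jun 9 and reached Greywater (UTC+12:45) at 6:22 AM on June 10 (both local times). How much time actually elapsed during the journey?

Greywater is 6:15 ahead of Yangon.
Clock-face elapsed time (ignoring zones) is 9 hours 50 minutes.
Actual elapsed = 9 hours 50 minutes − 6:15 = 3 hours 35 minutes.

3 hours 35 minutes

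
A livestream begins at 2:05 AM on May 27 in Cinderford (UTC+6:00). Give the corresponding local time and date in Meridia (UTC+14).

In UTC: 2:05 AM − 6:00 = 8:05 PM on May 26.
Meridia is UTC+14:00: 8:05 PM + 14:00 = 10:05 AM on May 27.

10:05 AM on May 27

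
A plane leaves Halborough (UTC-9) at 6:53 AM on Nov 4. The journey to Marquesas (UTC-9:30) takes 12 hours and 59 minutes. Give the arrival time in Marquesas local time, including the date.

7:22 PM on Nov 4

Marquesas is 0:30 behind Halborough.
After 12 hours and 59 minutes it is 7:52 PM in Halborough.
Shift by the zone difference: 7:52 PM − 0:30 = 7:22 PM on Nov 4 in Marquesas.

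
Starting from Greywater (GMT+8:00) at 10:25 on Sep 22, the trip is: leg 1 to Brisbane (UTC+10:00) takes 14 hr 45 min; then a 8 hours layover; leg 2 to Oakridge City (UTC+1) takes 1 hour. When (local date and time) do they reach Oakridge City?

Convert departure to UTC: 10:25 − 8:00 = 02:25 UTC on Sep 22.
Add 14 hours 45 minutes leg 1 → 17:10 UTC.
Add 8 hours layover in Brisbane → 01:10 UTC (Sep 23).
Add 1 hour leg 2 → 02:10 UTC.
Oakridge City is UTC+1:00, so local arrival = 02:10 + 1:00 = 03:10 on Sep 23.

03:10 on Sep 23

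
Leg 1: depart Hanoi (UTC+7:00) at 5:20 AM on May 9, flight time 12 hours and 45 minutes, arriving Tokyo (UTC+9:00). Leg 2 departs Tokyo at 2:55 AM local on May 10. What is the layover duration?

6 hours 50 minutes

Convert departure to UTC: 5:20 AM − 7:00 = 10:20 PM UTC on May 8.
Add 12 hours 45 minutes flight time → 11:05 AM UTC (May 9).
Tokyo is UTC+9:00, so local arrival = 11:05 AM + 9:00 = 8:05 PM on May 9.
Layover = 2:55 AM − 8:05 PM (+1 day) = 6 hours 50 minutes.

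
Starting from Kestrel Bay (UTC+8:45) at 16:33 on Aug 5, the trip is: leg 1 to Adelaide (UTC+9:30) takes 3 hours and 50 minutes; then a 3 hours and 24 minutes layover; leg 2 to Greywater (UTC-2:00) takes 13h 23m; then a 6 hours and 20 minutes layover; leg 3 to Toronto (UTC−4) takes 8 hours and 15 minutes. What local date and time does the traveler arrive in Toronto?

Convert departure to UTC: 16:33 − 8:45 = 07:48 UTC on Aug 5.
Add 3 hours and 50 minutes leg 1 → 11:38 UTC.
Add 3 hours and 24 minutes layover in Adelaide → 15:02 UTC.
Add 13 hours and 23 minutes leg 2 → 04:25 UTC (Aug 6).
Add 6 hours 20 minutes layover in Greywater → 10:45 UTC.
Add 8 hours and 15 minutes leg 3 → 19:00 UTC.
Toronto is UTC−4:00, so local arrival = 19:00 − 4:00 = 15:00 on Aug 6.

15:00 on Aug 6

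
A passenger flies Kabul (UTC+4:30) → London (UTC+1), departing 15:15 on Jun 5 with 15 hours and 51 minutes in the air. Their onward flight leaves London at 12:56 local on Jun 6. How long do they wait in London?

Convert departure to UTC: 15:15 − 4:30 = 10:45 UTC on Jun 5.
Add 15 hours 51 minutes flight time → 02:36 UTC (Jun 6).
London is UTC+1:00, so local arrival = 02:36 + 1:00 = 03:36 on Jun 6.
Layover = 12:56 − 03:36 = 9 hours 20 minutes.

9 hours 20 minutes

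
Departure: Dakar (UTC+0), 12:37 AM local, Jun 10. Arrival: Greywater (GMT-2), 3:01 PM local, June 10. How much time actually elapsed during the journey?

16 hours 24 minutes

Departure is already UTC: 12:37 AM on Jun 10.
Arrival in UTC: 3:01 PM + 2:00 = 5:01 PM on Jun 10.
Elapsed = 5:01 PM − 12:37 AM = 16 hours 24 minutes.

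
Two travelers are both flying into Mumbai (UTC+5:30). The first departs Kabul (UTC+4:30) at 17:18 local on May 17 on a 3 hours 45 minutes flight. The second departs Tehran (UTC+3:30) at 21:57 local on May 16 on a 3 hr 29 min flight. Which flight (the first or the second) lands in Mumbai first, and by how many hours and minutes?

Flight 1 in UTC: 17:18 − 4:30 = 12:48 on May 17.
+3 hours and 45 minutes → arrive 16:33 UTC on May 17.
Flight 2 in UTC: 21:57 − 3:30 = 18:27 on May 16.
+3 hours and 29 minutes → arrive 21:56 UTC on May 16.
Flight 2 lands earlier by 18 hours 37 minutes.

the second, by 18 hours 37 minutes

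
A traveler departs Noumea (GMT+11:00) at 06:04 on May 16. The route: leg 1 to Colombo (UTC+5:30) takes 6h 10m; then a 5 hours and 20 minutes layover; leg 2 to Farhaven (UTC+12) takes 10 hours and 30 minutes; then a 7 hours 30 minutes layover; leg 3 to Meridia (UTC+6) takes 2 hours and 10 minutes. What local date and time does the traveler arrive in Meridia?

08:44 on May 17

Convert departure to UTC: 06:04 − 11:00 = 19:04 UTC on May 15.
Add 6 hours and 10 minutes leg 1 → 01:14 UTC (May 16).
Add 5 hours 20 minutes layover in Colombo → 06:34 UTC.
Add 10 hours 30 minutes leg 2 → 17:04 UTC.
Add 7 hours and 30 minutes layover in Farhaven → 00:34 UTC (May 17).
Add 2 hours 10 minutes leg 3 → 02:44 UTC.
Meridia is UTC+6:00, so local arrival = 02:44 + 6:00 = 08:44 on May 17.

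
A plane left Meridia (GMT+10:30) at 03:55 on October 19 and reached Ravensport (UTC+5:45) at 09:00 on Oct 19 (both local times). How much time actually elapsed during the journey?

Departure in UTC: 03:55 − 10:30 = 17:25 on Oct 18.
Arrival in UTC: 09:00 − 5:45 = 03:15 on Oct 19.
Elapsed = 03:15 − 17:25 (+1 day) = 9 hours 50 minutes.

9 hours 50 minutes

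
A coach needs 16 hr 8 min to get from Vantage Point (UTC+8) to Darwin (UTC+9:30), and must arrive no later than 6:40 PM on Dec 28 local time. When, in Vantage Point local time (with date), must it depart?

Target arrival in UTC: 6:40 PM − 9:30 = 9:10 AM on Dec 28.
Subtract 16 hours 8 minutes → departure 5:02 PM UTC on Dec 27.
Vantage Point is UTC+8:00: 5:02 PM + 8:00 = 1:02 AM on Dec 28.

1:02 AM on December 28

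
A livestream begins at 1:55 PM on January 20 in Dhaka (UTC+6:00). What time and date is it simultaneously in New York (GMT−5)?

2:55 AM on January 20

In UTC: 1:55 PM − 6:00 = 7:55 AM on Jan 20.
New York is UTC−5:00: 7:55 AM − 5:00 = 2:55 AM on Jan 20.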